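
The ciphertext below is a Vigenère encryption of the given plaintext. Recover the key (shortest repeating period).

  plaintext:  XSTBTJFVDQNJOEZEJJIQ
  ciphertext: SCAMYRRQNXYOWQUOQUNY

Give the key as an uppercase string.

  i= 0: S-X = 21 → V
  i= 1: C-S = 10 → K
  i= 2: A-T =  7 → H
  i= 3: M-B = 11 → L
  i= 4: Y-T =  5 → F
  i= 5: R-J =  8 → I
  i= 6: R-F = 12 → M
  i= 7: Q-V = 21 → V
  i= 8: N-D = 10 → K
  i= 9: X-Q =  7 → H
  i=10: Y-N = 11 → L
  i=11: O-J =  5 → F
  i=12: W-O =  8 → I
  i=13: Q-E = 12 → M
  i=14: U-Z = 21 → V
  i=15: O-E = 10 → K
  i=16: Q-J =  7 → H
  i=17: U-J = 11 → L
  i=18: N-I =  5 → F
  i=19: Y-Q =  8 → I
  shifts repeat with period 7: VKHLFIM

VKHLFIM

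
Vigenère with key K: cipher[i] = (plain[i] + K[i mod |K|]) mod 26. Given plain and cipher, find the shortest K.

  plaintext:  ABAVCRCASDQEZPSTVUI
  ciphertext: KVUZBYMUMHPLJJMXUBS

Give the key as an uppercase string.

KUUEZH

  i= 0: K-A = 10 → K
  i= 1: V-B = 20 → U
  i= 2: U-A = 20 → U
  i= 3: Z-V =  4 → E
  i= 4: B-C = 25 → Z
  i= 5: Y-R =  7 → H
  i= 6: M-C = 10 → K
  i= 7: U-A = 20 → U
  i= 8: M-S = 20 → U
  i= 9: H-D =  4 → E
  i=10: P-Q = 25 → Z
  i=11: L-E =  7 → H
  i=12: J-Z = 10 → K
  i=13: J-P = 20 → U
  i=14: M-S = 20 → U
  i=15: X-T =  4 → E
  i=16: U-V = 25 → Z
  i=17: B-U =  7 → H
  i=18: S-I = 10 → K
  shifts repeat with period 6: KUUEZH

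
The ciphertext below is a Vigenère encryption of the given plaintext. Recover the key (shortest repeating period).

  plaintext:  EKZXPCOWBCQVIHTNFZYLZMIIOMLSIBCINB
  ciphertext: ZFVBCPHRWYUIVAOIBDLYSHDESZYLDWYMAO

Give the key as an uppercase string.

VVWENNT

  i= 0: Z-E = 21 → V
  i= 1: F-K = 21 → V
  i= 2: V-Z = 22 → W
  i= 3: B-X =  4 → E
  i= 4: C-P = 13 → N
  i= 5: P-C = 13 → N
  i= 6: H-O = 19 → T
  i= 7: R-W = 21 → V
  i= 8: W-B = 21 → V
  i= 9: Y-C = 22 → W
  i=10: U-Q =  4 → E
  i=11: I-V = 13 → N
  i=12: V-I = 13 → N
  i=13: A-H = 19 → T
  i=14: O-T = 21 → V
  i=15: I-N = 21 → V
  i=16: B-F = 22 → W
  i=17: D-Z =  4 → E
  i=18: L-Y = 13 → N
  i=19: Y-L = 13 → N
  i=20: S-Z = 19 → T
  i=21: H-M = 21 → V
  i=22: D-I = 21 → V
  i=23: E-I = 22 → W
  i=24: S-O =  4 → E
  i=25: Z-M = 13 → N
  i=26: Y-L = 13 → N
  i=27: L-S = 19 → T
  i=28: D-I = 21 → V
  i=29: W-B = 21 → V
  i=30: Y-C = 22 → W
  i=31: M-I =  4 → E
  i=32: A-N = 13 → N
  i=33: O-B = 13 → N
  shifts repeat with period 7: VVWENNT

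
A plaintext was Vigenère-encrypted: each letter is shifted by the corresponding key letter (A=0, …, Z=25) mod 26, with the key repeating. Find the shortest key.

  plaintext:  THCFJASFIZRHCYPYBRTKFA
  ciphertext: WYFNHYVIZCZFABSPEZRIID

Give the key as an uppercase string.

DRDIYYD

  i= 0: W-T =  3 → D
  i= 1: Y-H = 17 → R
  i= 2: F-C =  3 → D
  i= 3: N-F =  8 → I
  i= 4: H-J = 24 → Y
  i= 5: Y-A = 24 → Y
  i= 6: V-S =  3 → D
  i= 7: I-F =  3 → D
  i= 8: Z-I = 17 → R
  i= 9: C-Z =  3 → D
  i=10: Z-R =  8 → I
  i=11: F-H = 24 → Y
  i=12: A-C = 24 → Y
  i=13: B-Y =  3 → D
  i=14: S-P =  3 → D
  i=15: P-Y = 17 → R
  i=16: E-B =  3 → D
  i=17: Z-R =  8 → I
  i=18: R-T = 24 → Y
  i=19: I-K = 24 → Y
  i=20: I-F =  3 → D
  i=21: D-A =  3 → D
  shifts repeat with period 7: DRDIYYD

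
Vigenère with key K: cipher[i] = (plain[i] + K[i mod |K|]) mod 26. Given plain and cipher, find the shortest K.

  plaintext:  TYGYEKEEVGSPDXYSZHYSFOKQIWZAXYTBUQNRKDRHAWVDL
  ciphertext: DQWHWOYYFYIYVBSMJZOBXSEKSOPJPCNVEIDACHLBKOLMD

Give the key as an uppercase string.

KSQJSEUU

  i= 0: D-T = 10 → K
  i= 1: Q-Y = 18 → S
  i= 2: W-G = 16 → Q
  i= 3: H-Y =  9 → J
  i= 4: W-E = 18 → S
  i= 5: O-K =  4 → E
  i= 6: Y-E = 20 → U
  i= 7: Y-E = 20 → U
  i= 8: F-V = 10 → K
  i= 9: Y-G = 18 → S
  i=10: I-S = 16 → Q
  i=11: Y-P =  9 → J
  i=12: V-D = 18 → S
  i=13: B-X =  4 → E
  i=14: S-Y = 20 → U
  i=15: M-S = 20 → U
  i=16: J-Z = 10 → K
  i=17: Z-H = 18 → S
  i=18: O-Y = 16 → Q
  i=19: B-S =  9 → J
  i=20: X-F = 18 → S
  i=21: S-O =  4 → E
  i=22: E-K = 20 → U
  i=23: K-Q = 20 → U
  i=24: S-I = 10 → K
  i=25: O-W = 18 → S
  i=26: P-Z = 16 → Q
  i=27: J-A =  9 → J
  i=28: P-X = 18 → S
  i=29: C-Y =  4 → E
  i=30: N-T = 20 → U
  i=31: V-B = 20 → U
  i=32: E-U = 10 → K
  i=33: I-Q = 18 → S
  i=34: D-N = 16 → Q
  i=35: A-R =  9 → J
  i=36: C-K = 18 → S
  i=37: H-D =  4 → E
  i=38: L-R = 20 → U
  i=39: B-H = 20 → U
  i=40: K-A = 10 → K
  i=41: O-W = 18 → S
  i=42: L-V = 16 → Q
  i=43: M-D =  9 → J
  i=44: D-L = 18 → S
  shifts repeat with period 8: KSQJSEUU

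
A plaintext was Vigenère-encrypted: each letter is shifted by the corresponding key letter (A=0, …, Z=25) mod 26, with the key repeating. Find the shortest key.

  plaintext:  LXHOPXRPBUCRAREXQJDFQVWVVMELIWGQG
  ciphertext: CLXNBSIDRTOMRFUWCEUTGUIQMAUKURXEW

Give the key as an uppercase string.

ROQZMV

  i= 0: C-L = 17 → R
  i= 1: L-X = 14 → O
  i= 2: X-H = 16 → Q
  i= 3: N-O = 25 → Z
  i= 4: B-P = 12 → M
  i= 5: S-X = 21 → V
  i= 6: I-R = 17 → R
  i= 7: D-P = 14 → O
  i= 8: R-B = 16 → Q
  i= 9: T-U = 25 → Z
  i=10: O-C = 12 → M
  i=11: M-R = 21 → V
  i=12: R-A = 17 → R
  i=13: F-R = 14 → O
  i=14: U-E = 16 → Q
  i=15: W-X = 25 → Z
  i=16: C-Q = 12 → M
  i=17: E-J = 21 → V
  i=18: U-D = 17 → R
  i=19: T-F = 14 → O
  i=20: G-Q = 16 → Q
  i=21: U-V = 25 → Z
  i=22: I-W = 12 → M
  i=23: Q-V = 21 → V
  i=24: M-V = 17 → R
  i=25: A-M = 14 → O
  i=26: U-E = 16 → Q
  i=27: K-L = 25 → Z
  i=28: U-I = 12 → M
  i=29: R-W = 21 → V
  i=30: X-G = 17 → R
  i=31: E-Q = 14 → O
  i=32: W-G = 16 → Q
  shifts repeat with period 6: ROQZMV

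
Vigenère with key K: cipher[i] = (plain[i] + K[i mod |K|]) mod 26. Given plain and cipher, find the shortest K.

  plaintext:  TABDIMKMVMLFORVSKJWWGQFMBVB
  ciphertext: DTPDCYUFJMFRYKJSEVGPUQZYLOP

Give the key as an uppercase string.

KTOAUM

  i= 0: D-T = 10 → K
  i= 1: T-A = 19 → T
  i= 2: P-B = 14 → O
  i= 3: D-D =  0 → A
  i= 4: C-I = 20 → U
  i= 5: Y-M = 12 → M
  i= 6: U-K = 10 → K
  i= 7: F-M = 19 → T
  i= 8: J-V = 14 → O
  i= 9: M-M =  0 → A
  i=10: F-L = 20 → U
  i=11: R-F = 12 → M
  i=12: Y-O = 10 → K
  i=13: K-R = 19 → T
  i=14: J-V = 14 → O
  i=15: S-S =  0 → A
  i=16: E-K = 20 → U
  i=17: V-J = 12 → M
  i=18: G-W = 10 → K
  i=19: P-W = 19 → T
  i=20: U-G = 14 → O
  i=21: Q-Q =  0 → A
  i=22: Z-F = 20 → U
  i=23: Y-M = 12 → M
  i=24: L-B = 10 → K
  i=25: O-V = 19 → T
  i=26: P-B = 14 → O
  shifts repeat with period 6: KTOAUM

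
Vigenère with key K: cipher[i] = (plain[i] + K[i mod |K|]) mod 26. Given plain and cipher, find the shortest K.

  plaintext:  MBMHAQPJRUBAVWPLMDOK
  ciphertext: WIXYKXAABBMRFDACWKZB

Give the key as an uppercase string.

KHLR

  i= 0: W-M = 10 → K
  i= 1: I-B =  7 → H
  i= 2: X-M = 11 → L
  i= 3: Y-H = 17 → R
  i= 4: K-A = 10 → K
  i= 5: X-Q =  7 → H
  i= 6: A-P = 11 → L
  i= 7: A-J = 17 → R
  i= 8: B-R = 10 → K
  i= 9: B-U =  7 → H
  i=10: M-B = 11 → L
  i=11: R-A = 17 → R
  i=12: F-V = 10 → K
  i=13: D-W =  7 → H
  i=14: A-P = 11 → L
  i=15: C-L = 17 → R
  i=16: W-M = 10 → K
  i=17: K-D =  7 → H
  i=18: Z-O = 11 → L
  i=19: B-K = 17 → R
  shifts repeat with period 4: KHLR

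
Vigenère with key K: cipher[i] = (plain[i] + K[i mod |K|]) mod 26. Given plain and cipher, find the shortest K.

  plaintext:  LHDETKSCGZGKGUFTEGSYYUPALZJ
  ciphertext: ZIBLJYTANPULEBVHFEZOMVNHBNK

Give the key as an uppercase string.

  i= 0: Z-L = 14 → O
  i= 1: I-H =  1 → B
  i= 2: B-D = 24 → Y
  i= 3: L-E =  7 → H
  i= 4: J-T = 16 → Q
  i= 5: Y-K = 14 → O
  i= 6: T-S =  1 → B
  i= 7: A-C = 24 → Y
  i= 8: N-G =  7 → H
  i= 9: P-Z = 16 → Q
  i=10: U-G = 14 → O
  i=11: L-K =  1 → B
  i=12: E-G = 24 → Y
  i=13: B-U =  7 → H
  i=14: V-F = 16 → Q
  i=15: H-T = 14 → O
  i=16: F-E =  1 → B
  i=17: E-G = 24 → Y
  i=18: Z-S =  7 → H
  i=19: O-Y = 16 → Q
  i=20: M-Y = 14 → O
  i=21: V-U =  1 → B
  i=22: N-P = 24 → Y
  i=23: H-A =  7 → H
  i=24: B-L = 16 → Q
  i=25: N-Z = 14 → O
  i=26: K-J =  1 → B
  shifts repeat with period 5: OBYHQ

OBYHQ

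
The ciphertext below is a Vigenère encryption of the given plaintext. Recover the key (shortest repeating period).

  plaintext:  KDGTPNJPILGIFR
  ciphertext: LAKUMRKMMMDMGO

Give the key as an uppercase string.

  i= 0: L-K =  1 → B
  i= 1: A-D = 23 → X
  i= 2: K-G =  4 → E
  i= 3: U-T =  1 → B
  i= 4: M-P = 23 → X
  i= 5: R-N =  4 → E
  i= 6: K-J =  1 → B
  i= 7: M-P = 23 → X
  i= 8: M-I =  4 → E
  i= 9: M-L =  1 → B
  i=10: D-G = 23 → X
  i=11: M-I =  4 → E
  i=12: G-F =  1 → B
  i=13: O-R = 23 → X
  shifts repeat with period 3: BXE

BXE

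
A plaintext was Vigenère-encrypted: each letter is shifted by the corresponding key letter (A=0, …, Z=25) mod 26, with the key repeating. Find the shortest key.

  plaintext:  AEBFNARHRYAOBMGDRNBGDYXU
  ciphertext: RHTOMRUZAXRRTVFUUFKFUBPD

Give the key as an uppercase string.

  i= 0: R-A = 17 → R
  i= 1: H-E =  3 → D
  i= 2: T-B = 18 → S
  i= 3: O-F =  9 → J
  i= 4: M-N = 25 → Z
  i= 5: R-A = 17 → R
  i= 6: U-R =  3 → D
  i= 7: Z-H = 18 → S
  i= 8: A-R =  9 → J
  i= 9: X-Y = 25 → Z
  i=10: R-A = 17 → R
  i=11: R-O =  3 → D
  i=12: T-B = 18 → S
  i=13: V-M =  9 → J
  i=14: F-G = 25 → Z
  i=15: U-D = 17 → R
  i=16: U-R =  3 → D
  i=17: F-N = 18 → S
  i=18: K-B =  9 → J
  i=19: F-G = 25 → Z
  i=20: U-D = 17 → R
  i=21: B-Y =  3 → D
  i=22: P-X = 18 → S
  i=23: D-U =  9 → J
  shifts repeat with period 5: RDSJZ

RDSJZ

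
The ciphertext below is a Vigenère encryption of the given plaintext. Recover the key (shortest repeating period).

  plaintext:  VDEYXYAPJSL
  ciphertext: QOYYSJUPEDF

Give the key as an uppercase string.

  i= 0: Q-V = 21 → V
  i= 1: O-D = 11 → L
  i= 2: Y-E = 20 → U
  i= 3: Y-Y =  0 → A
  i= 4: S-X = 21 → V
  i= 5: J-Y = 11 → L
  i= 6: U-A = 20 → U
  i= 7: P-P =  0 → A
  i= 8: E-J = 21 → V
  i= 9: D-S = 11 → L
  i=10: F-L = 20 → U
  shifts repeat with period 4: VLUA

VLUA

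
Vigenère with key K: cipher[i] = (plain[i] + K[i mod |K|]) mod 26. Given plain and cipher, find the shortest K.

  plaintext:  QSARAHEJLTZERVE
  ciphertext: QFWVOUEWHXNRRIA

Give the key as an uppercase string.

  i= 0: Q-Q =  0 → A
  i= 1: F-S = 13 → N
  i= 2: W-A = 22 → W
  i= 3: V-R =  4 → E
  i= 4: O-A = 14 → O
  i= 5: U-H = 13 → N
  i= 6: E-E =  0 → A
  i= 7: W-J = 13 → N
  i= 8: H-L = 22 → W
  i= 9: X-T =  4 → E
  i=10: N-Z = 14 → O
  i=11: R-E = 13 → N
  i=12: R-R =  0 → A
  i=13: I-V = 13 → N
  i=14: A-E = 22 → W
  shifts repeat with period 6: ANWEON

ANWEON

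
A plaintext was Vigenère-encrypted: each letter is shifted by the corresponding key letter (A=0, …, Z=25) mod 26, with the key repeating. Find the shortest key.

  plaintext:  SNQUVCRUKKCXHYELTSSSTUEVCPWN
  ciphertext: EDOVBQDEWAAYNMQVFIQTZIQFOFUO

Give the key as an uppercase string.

MQYBGOMK

  i= 0: E-S = 12 → M
  i= 1: D-N = 16 → Q
  i= 2: O-Q = 24 → Y
  i= 3: V-U =  1 → B
  i= 4: B-V =  6 → G
  i= 5: Q-C = 14 → O
  i= 6: D-R = 12 → M
  i= 7: E-U = 10 → K
  i= 8: W-K = 12 → M
  i= 9: A-K = 16 → Q
  i=10: A-C = 24 → Y
  i=11: Y-X =  1 → B
  i=12: N-H =  6 → G
  i=13: M-Y = 14 → O
  i=14: Q-E = 12 → M
  i=15: V-L = 10 → K
  i=16: F-T = 12 → M
  i=17: I-S = 16 → Q
  i=18: Q-S = 24 → Y
  i=19: T-S =  1 → B
  i=20: Z-T =  6 → G
  i=21: I-U = 14 → O
  i=22: Q-E = 12 → M
  i=23: F-V = 10 → K
  i=24: O-C = 12 → M
  i=25: F-P = 16 → Q
  i=26: U-W = 24 → Y
  i=27: O-N =  1 → B
  shifts repeat with period 8: MQYBGOMK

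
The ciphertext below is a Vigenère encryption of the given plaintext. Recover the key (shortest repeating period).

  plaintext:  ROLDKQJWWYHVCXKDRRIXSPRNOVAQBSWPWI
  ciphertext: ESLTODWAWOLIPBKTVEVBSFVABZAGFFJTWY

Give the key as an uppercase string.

  i= 0: E-R = 13 → N
  i= 1: S-O =  4 → E
  i= 2: L-L =  0 → A
  i= 3: T-D = 16 → Q
  i= 4: O-K =  4 → E
  i= 5: D-Q = 13 → N
  i= 6: W-J = 13 → N
  i= 7: A-W =  4 → E
  i= 8: W-W =  0 → A
  i= 9: O-Y = 16 → Q
  i=10: L-H =  4 → E
  i=11: I-V = 13 → N
  i=12: P-C = 13 → N
  i=13: B-X =  4 → E
  i=14: K-K =  0 → A
  i=15: T-D = 16 → Q
  i=16: V-R =  4 → E
  i=17: E-R = 13 → N
  i=18: V-I = 13 → N
  i=19: B-X =  4 → E
  i=20: S-S =  0 → A
  i=21: F-P = 16 → Q
  i=22: V-R =  4 → E
  i=23: A-N = 13 → N
  i=24: B-O = 13 → N
  i=25: Z-V =  4 → E
  i=26: A-A =  0 → A
  i=27: G-Q = 16 → Q
  i=28: F-B =  4 → E
  i=29: F-S = 13 → N
  i=30: J-W = 13 → N
  i=31: T-P =  4 → E
  i=32: W-W =  0 → A
  i=33: Y-I = 16 → Q
  shifts repeat with period 6: NEAQEN

NEAQEN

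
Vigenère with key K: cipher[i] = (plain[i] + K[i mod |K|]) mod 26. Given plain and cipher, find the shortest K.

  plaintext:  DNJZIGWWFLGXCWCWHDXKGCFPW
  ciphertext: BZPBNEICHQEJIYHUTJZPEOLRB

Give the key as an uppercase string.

YMGCF

  i= 0: B-D = 24 → Y
  i= 1: Z-N = 12 → M
  i= 2: P-J =  6 → G
  i= 3: B-Z =  2 → C
  i= 4: N-I =  5 → F
  i= 5: E-G = 24 → Y
  i= 6: I-W = 12 → M
  i= 7: C-W =  6 → G
  i= 8: H-F =  2 → C
  i= 9: Q-L =  5 → F
  i=10: E-G = 24 → Y
  i=11: J-X = 12 → M
  i=12: I-C =  6 → G
  i=13: Y-W =  2 → C
  i=14: H-C =  5 → F
  i=15: U-W = 24 → Y
  i=16: T-H = 12 → M
  i=17: J-D =  6 → G
  i=18: Z-X =  2 → C
  i=19: P-K =  5 → F
  i=20: E-G = 24 → Y
  i=21: O-C = 12 → M
  i=22: L-F =  6 → G
  i=23: R-P =  2 → C
  i=24: B-W =  5 → F
  shifts repeat with period 5: YMGCF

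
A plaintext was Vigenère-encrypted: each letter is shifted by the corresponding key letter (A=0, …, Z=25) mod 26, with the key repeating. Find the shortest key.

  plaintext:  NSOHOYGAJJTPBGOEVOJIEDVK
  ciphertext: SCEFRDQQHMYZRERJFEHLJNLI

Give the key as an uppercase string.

FKQYD

  i= 0: S-N =  5 → F
  i= 1: C-S = 10 → K
  i= 2: E-O = 16 → Q
  i= 3: F-H = 24 → Y
  i= 4: R-O =  3 → D
  i= 5: D-Y =  5 → F
  i= 6: Q-G = 10 → K
  i= 7: Q-A = 16 → Q
  i= 8: H-J = 24 → Y
  i= 9: M-J =  3 → D
  i=10: Y-T =  5 → F
  i=11: Z-P = 10 → K
  i=12: R-B = 16 → Q
  i=13: E-G = 24 → Y
  i=14: R-O =  3 → D
  i=15: J-E =  5 → F
  i=16: F-V = 10 → K
  i=17: E-O = 16 → Q
  i=18: H-J = 24 → Y
  i=19: L-I =  3 → D
  i=20: J-E =  5 → F
  i=21: N-D = 10 → K
  i=22: L-V = 16 → Q
  i=23: I-K = 24 → Y
  shifts repeat with period 5: FKQYD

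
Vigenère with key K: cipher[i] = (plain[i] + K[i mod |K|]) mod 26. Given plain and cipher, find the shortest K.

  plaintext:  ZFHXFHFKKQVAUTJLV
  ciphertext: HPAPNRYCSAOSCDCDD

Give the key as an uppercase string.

  i= 0: H-Z =  8 → I
  i= 1: P-F = 10 → K
  i= 2: A-H = 19 → T
  i= 3: P-X = 18 → S
  i= 4: N-F =  8 → I
  i= 5: R-H = 10 → K
  i= 6: Y-F = 19 → T
  i= 7: C-K = 18 → S
  i= 8: S-K =  8 → I
  i= 9: A-Q = 10 → K
  i=10: O-V = 19 → T
  i=11: S-A = 18 → S
  i=12: C-U =  8 → I
  i=13: D-T = 10 → K
  i=14: C-J = 19 → T
  i=15: D-L = 18 → S
  i=16: D-V =  8 → I
  shifts repeat with period 4: IKTS

IKTS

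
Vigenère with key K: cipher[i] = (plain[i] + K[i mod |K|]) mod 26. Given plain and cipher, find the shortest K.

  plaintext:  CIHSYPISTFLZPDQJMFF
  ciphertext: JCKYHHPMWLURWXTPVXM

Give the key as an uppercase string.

  i= 0: J-C =  7 → H
  i= 1: C-I = 20 → U
  i= 2: K-H =  3 → D
  i= 3: Y-S =  6 → G
  i= 4: H-Y =  9 → J
  i= 5: H-P = 18 → S
  i= 6: P-I =  7 → H
  i= 7: M-S = 20 → U
  i= 8: W-T =  3 → D
  i= 9: L-F =  6 → G
  i=10: U-L =  9 → J
  i=11: R-Z = 18 → S
  i=12: W-P =  7 → H
  i=13: X-D = 20 → U
  i=14: T-Q =  3 → D
  i=15: P-J =  6 → G
  i=16: V-M =  9 → J
  i=17: X-F = 18 → S
  i=18: M-F =  7 → H
  shifts repeat with period 6: HUDGJS

HUDGJS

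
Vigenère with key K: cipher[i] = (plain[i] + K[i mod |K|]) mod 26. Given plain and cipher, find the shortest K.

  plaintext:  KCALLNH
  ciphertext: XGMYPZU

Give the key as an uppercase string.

NEM

  i= 0: X-K = 13 → N
  i= 1: G-C =  4 → E
  i= 2: M-A = 12 → M
  i= 3: Y-L = 13 → N
  i= 4: P-L =  4 → E
  i= 5: Z-N = 12 → M
  i= 6: U-H = 13 → N
  shifts repeat with period 3: NEM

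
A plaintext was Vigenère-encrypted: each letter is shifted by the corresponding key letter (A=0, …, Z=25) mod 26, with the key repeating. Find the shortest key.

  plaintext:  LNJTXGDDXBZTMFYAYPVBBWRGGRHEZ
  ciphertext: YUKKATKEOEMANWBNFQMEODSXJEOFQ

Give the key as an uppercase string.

NHBRD

  i= 0: Y-L = 13 → N
  i= 1: U-N =  7 → H
  i= 2: K-J =  1 → B
  i= 3: K-T = 17 → R
  i= 4: A-X =  3 → D
  i= 5: T-G = 13 → N
  i= 6: K-D =  7 → H
  i= 7: E-D =  1 → B
  i= 8: O-X = 17 → R
  i= 9: E-B =  3 → D
  i=10: M-Z = 13 → N
  i=11: A-T =  7 → H
  i=12: N-M =  1 → B
  i=13: W-F = 17 → R
  i=14: B-Y =  3 → D
  i=15: N-A = 13 → N
  i=16: F-Y =  7 → H
  i=17: Q-P =  1 → B
  i=18: M-V = 17 → R
  i=19: E-B =  3 → D
  i=20: O-B = 13 → N
  i=21: D-W =  7 → H
  i=22: S-R =  1 → B
  i=23: X-G = 17 → R
  i=24: J-G =  3 → D
  i=25: E-R = 13 → N
  i=26: O-H =  7 → H
  i=27: F-E =  1 → B
  i=28: Q-Z = 17 → R
  shifts repeat with period 5: NHBRD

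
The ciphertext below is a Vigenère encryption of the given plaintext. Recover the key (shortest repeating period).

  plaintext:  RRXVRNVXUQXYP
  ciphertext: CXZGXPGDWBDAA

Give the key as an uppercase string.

  i= 0: C-R = 11 → L
  i= 1: X-R =  6 → G
  i= 2: Z-X =  2 → C
  i= 3: G-V = 11 → L
  i= 4: X-R =  6 → G
  i= 5: P-N =  2 → C
  i= 6: G-V = 11 → L
  i= 7: D-X =  6 → G
  i= 8: W-U =  2 → C
  i= 9: B-Q = 11 → L
  i=10: D-X =  6 → G
  i=11: A-Y =  2 → C
  i=12: A-P = 11 → L
  shifts repeat with period 3: LGC

LGC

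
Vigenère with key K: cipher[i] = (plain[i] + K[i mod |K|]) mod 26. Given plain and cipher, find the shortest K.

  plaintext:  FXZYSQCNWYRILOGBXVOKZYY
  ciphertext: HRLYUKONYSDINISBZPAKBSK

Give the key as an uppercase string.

CUMA

  i= 0: H-F =  2 → C
  i= 1: R-X = 20 → U
  i= 2: L-Z = 12 → M
  i= 3: Y-Y =  0 → A
  i= 4: U-S =  2 → C
  i= 5: K-Q = 20 → U
  i= 6: O-C = 12 → M
  i= 7: N-N =  0 → A
  i= 8: Y-W =  2 → C
  i= 9: S-Y = 20 → U
  i=10: D-R = 12 → M
  i=11: I-I =  0 → A
  i=12: N-L =  2 → C
  i=13: I-O = 20 → U
  i=14: S-G = 12 → M
  i=15: B-B =  0 → A
  i=16: Z-X =  2 → C
  i=17: P-V = 20 → U
  i=18: A-O = 12 → M
  i=19: K-K =  0 → A
  i=20: B-Z =  2 → C
  i=21: S-Y = 20 → U
  i=22: K-Y = 12 → M
  shifts repeat with period 4: CUMA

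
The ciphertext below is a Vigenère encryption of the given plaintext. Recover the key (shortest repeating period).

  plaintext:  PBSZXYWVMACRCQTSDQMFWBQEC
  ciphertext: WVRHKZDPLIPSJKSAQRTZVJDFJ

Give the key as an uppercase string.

  i= 0: W-P =  7 → H
  i= 1: V-B = 20 → U
  i= 2: R-S = 25 → Z
  i= 3: H-Z =  8 → I
  i= 4: K-X = 13 → N
  i= 5: Z-Y =  1 → B
  i= 6: D-W =  7 → H
  i= 7: P-V = 20 → U
  i= 8: L-M = 25 → Z
  i= 9: I-A =  8 → I
  i=10: P-C = 13 → N
  i=11: S-R =  1 → B
  i=12: J-C =  7 → H
  i=13: K-Q = 20 → U
  i=14: S-T = 25 → Z
  i=15: A-S =  8 → I
  i=16: Q-D = 13 → N
  i=17: R-Q =  1 → B
  i=18: T-M =  7 → H
  i=19: Z-F = 20 → U
  i=20: V-W = 25 → Z
  i=21: J-B =  8 → I
  i=22: D-Q = 13 → N
  i=23: F-E =  1 → B
  i=24: J-C =  7 → H
  shifts repeat with period 6: HUZINB

HUZINB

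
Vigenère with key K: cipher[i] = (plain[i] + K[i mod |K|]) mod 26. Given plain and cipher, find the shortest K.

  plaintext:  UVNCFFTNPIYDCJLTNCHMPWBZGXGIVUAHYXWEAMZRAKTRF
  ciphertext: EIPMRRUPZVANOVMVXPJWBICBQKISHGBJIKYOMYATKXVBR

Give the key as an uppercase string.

KNCKMMBC

  i= 0: E-U = 10 → K
  i= 1: I-V = 13 → N
  i= 2: P-N =  2 → C
  i= 3: M-C = 10 → K
  i= 4: R-F = 12 → M
  i= 5: R-F = 12 → M
  i= 6: U-T =  1 → B
  i= 7: P-N =  2 → C
  i= 8: Z-P = 10 → K
  i= 9: V-I = 13 → N
  i=10: A-Y =  2 → C
  i=11: N-D = 10 → K
  i=12: O-C = 12 → M
  i=13: V-J = 12 → M
  i=14: M-L =  1 → B
  i=15: V-T =  2 → C
  i=16: X-N = 10 → K
  i=17: P-C = 13 → N
  i=18: J-H =  2 → C
  i=19: W-M = 10 → K
  i=20: B-P = 12 → M
  i=21: I-W = 12 → M
  i=22: C-B =  1 → B
  i=23: B-Z =  2 → C
  i=24: Q-G = 10 → K
  i=25: K-X = 13 → N
  i=26: I-G =  2 → C
  i=27: S-I = 10 → K
  i=28: H-V = 12 → M
  i=29: G-U = 12 → M
  i=30: B-A =  1 → B
  i=31: J-H =  2 → C
  i=32: I-Y = 10 → K
  i=33: K-X = 13 → N
  i=34: Y-W =  2 → C
  i=35: O-E = 10 → K
  i=36: M-A = 12 → M
  i=37: Y-M = 12 → M
  i=38: A-Z =  1 → B
  i=39: T-R =  2 → C
  i=40: K-A = 10 → K
  i=41: X-K = 13 → N
  i=42: V-T =  2 → C
  i=43: B-R = 10 → K
  i=44: R-F = 12 → M
  shifts repeat with period 8: KNCKMMBC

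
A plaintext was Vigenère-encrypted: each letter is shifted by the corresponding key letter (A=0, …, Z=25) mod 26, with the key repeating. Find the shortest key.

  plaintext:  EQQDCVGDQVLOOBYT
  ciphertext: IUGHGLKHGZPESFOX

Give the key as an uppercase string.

EEQ

  i= 0: I-E =  4 → E
  i= 1: U-Q =  4 → E
  i= 2: G-Q = 16 → Q
  i= 3: H-D =  4 → E
  i= 4: G-C =  4 → E
  i= 5: L-V = 16 → Q
  i= 6: K-G =  4 → E
  i= 7: H-D =  4 → E
  i= 8: G-Q = 16 → Q
  i= 9: Z-V =  4 → E
  i=10: P-L =  4 → E
  i=11: E-O = 16 → Q
  i=12: S-O =  4 → E
  i=13: F-B =  4 → E
  i=14: O-Y = 16 → Q
  i=15: X-T =  4 → E
  shifts repeat with period 3: EEQ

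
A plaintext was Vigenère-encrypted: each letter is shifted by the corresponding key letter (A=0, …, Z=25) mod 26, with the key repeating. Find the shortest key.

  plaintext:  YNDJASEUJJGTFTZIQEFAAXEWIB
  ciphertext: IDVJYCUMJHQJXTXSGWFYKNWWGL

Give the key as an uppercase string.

KQSAY

  i= 0: I-Y = 10 → K
  i= 1: D-N = 16 → Q
  i= 2: V-D = 18 → S
  i= 3: J-J =  0 → A
  i= 4: Y-A = 24 → Y
  i= 5: C-S = 10 → K
  i= 6: U-E = 16 → Q
  i= 7: M-U = 18 → S
  i= 8: J-J =  0 → A
  i= 9: H-J = 24 → Y
  i=10: Q-G = 10 → K
  i=11: J-T = 16 → Q
  i=12: X-F = 18 → S
  i=13: T-T =  0 → A
  i=14: X-Z = 24 → Y
  i=15: S-I = 10 → K
  i=16: G-Q = 16 → Q
  i=17: W-E = 18 → S
  i=18: F-F =  0 → A
  i=19: Y-A = 24 → Y
  i=20: K-A = 10 → K
  i=21: N-X = 16 → Q
  i=22: W-E = 18 → S
  i=23: W-W =  0 → A
  i=24: G-I = 24 → Y
  i=25: L-B = 10 → K
  shifts repeat with period 5: KQSAY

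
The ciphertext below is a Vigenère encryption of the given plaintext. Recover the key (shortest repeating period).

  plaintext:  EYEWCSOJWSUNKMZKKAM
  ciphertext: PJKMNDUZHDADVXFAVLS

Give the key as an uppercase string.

LLGQ

  i= 0: P-E = 11 → L
  i= 1: J-Y = 11 → L
  i= 2: K-E =  6 → G
  i= 3: M-W = 16 → Q
  i= 4: N-C = 11 → L
  i= 5: D-S = 11 → L
  i= 6: U-O =  6 → G
  i= 7: Z-J = 16 → Q
  i= 8: H-W = 11 → L
  i= 9: D-S = 11 → L
  i=10: A-U =  6 → G
  i=11: D-N = 16 → Q
  i=12: V-K = 11 → L
  i=13: X-M = 11 → L
  i=14: F-Z =  6 → G
  i=15: A-K = 16 → Q
  i=16: V-K = 11 → L
  i=17: L-A = 11 → L
  i=18: S-M =  6 → G
  shifts repeat with period 4: LLGQ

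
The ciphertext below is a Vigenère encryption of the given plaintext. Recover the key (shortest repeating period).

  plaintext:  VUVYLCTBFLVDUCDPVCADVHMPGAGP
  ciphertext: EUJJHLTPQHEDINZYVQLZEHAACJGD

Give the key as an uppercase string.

  i= 0: E-V =  9 → J
  i= 1: U-U =  0 → A
  i= 2: J-V = 14 → O
  i= 3: J-Y = 11 → L
  i= 4: H-L = 22 → W
  i= 5: L-C =  9 → J
  i= 6: T-T =  0 → A
  i= 7: P-B = 14 → O
  i= 8: Q-F = 11 → L
  i= 9: H-L = 22 → W
  i=10: E-V =  9 → J
  i=11: D-D =  0 → A
  i=12: I-U = 14 → O
  i=13: N-C = 11 → L
  i=14: Z-D = 22 → W
  i=15: Y-P =  9 → J
  i=16: V-V =  0 → A
  i=17: Q-C = 14 → O
  i=18: L-A = 11 → L
  i=19: Z-D = 22 → W
  i=20: E-V =  9 → J
  i=21: H-H =  0 → A
  i=22: A-M = 14 → O
  i=23: A-P = 11 → L
  i=24: C-G = 22 → W
  i=25: J-A =  9 → J
  i=26: G-G =  0 → A
  i=27: D-P = 14 → O
  shifts repeat with period 5: JAOLW

JAOLW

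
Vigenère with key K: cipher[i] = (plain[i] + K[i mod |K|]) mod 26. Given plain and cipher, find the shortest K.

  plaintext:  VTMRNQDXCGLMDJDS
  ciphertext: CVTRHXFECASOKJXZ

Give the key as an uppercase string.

  i= 0: C-V =  7 → H
  i= 1: V-T =  2 → C
  i= 2: T-M =  7 → H
  i= 3: R-R =  0 → A
  i= 4: H-N = 20 → U
  i= 5: X-Q =  7 → H
  i= 6: F-D =  2 → C
  i= 7: E-X =  7 → H
  i= 8: C-C =  0 → A
  i= 9: A-G = 20 → U
  i=10: S-L =  7 → H
  i=11: O-M =  2 → C
  i=12: K-D =  7 → H
  i=13: J-J =  0 → A
  i=14: X-D = 20 → U
  i=15: Z-S =  7 → H
  shifts repeat with period 5: HCHAU

HCHAU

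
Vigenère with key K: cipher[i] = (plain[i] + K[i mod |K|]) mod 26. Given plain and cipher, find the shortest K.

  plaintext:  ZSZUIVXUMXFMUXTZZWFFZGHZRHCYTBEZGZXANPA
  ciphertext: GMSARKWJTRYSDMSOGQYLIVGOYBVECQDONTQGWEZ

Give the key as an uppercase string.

HUTGJPZP

  i= 0: G-Z =  7 → H
  i= 1: M-S = 20 → U
  i= 2: S-Z = 19 → T
  i= 3: A-U =  6 → G
  i= 4: R-I =  9 → J
  i= 5: K-V = 15 → P
  i= 6: W-X = 25 → Z
  i= 7: J-U = 15 → P
  i= 8: T-M =  7 → H
  i= 9: R-X = 20 → U
  i=10: Y-F = 19 → T
  i=11: S-M =  6 → G
  i=12: D-U =  9 → J
  i=13: M-X = 15 → P
  i=14: S-T = 25 → Z
  i=15: O-Z = 15 → P
  i=16: G-Z =  7 → H
  i=17: Q-W = 20 → U
  i=18: Y-F = 19 → T
  i=19: L-F =  6 → G
  i=20: I-Z =  9 → J
  i=21: V-G = 15 → P
  i=22: G-H = 25 → Z
  i=23: O-Z = 15 → P
  i=24: Y-R =  7 → H
  i=25: B-H = 20 → U
  i=26: V-C = 19 → T
  i=27: E-Y =  6 → G
  i=28: C-T =  9 → J
  i=29: Q-B = 15 → P
  i=30: D-E = 25 → Z
  i=31: O-Z = 15 → P
  i=32: N-G =  7 → H
  i=33: T-Z = 20 → U
  i=34: Q-X = 19 → T
  i=35: G-A =  6 → G
  i=36: W-N =  9 → J
  i=37: E-P = 15 → P
  i=38: Z-A = 25 → Z
  shifts repeat with period 8: HUTGJPZP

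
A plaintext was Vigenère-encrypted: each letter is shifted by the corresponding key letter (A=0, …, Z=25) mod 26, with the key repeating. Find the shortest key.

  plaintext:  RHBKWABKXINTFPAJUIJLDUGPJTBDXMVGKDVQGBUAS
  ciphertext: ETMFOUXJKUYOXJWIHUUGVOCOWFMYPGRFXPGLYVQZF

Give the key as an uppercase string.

NMLVSUWZ

  i= 0: E-R = 13 → N
  i= 1: T-H = 12 → M
  i= 2: M-B = 11 → L
  i= 3: F-K = 21 → V
  i= 4: O-W = 18 → S
  i= 5: U-A = 20 → U
  i= 6: X-B = 22 → W
  i= 7: J-K = 25 → Z
  i= 8: K-X = 13 → N
  i= 9: U-I = 12 → M
  i=10: Y-N = 11 → L
  i=11: O-T = 21 → V
  i=12: X-F = 18 → S
  i=13: J-P = 20 → U
  i=14: W-A = 22 → W
  i=15: I-J = 25 → Z
  i=16: H-U = 13 → N
  i=17: U-I = 12 → M
  i=18: U-J = 11 → L
  i=19: G-L = 21 → V
  i=20: V-D = 18 → S
  i=21: O-U = 20 → U
  i=22: C-G = 22 → W
  i=23: O-P = 25 → Z
  i=24: W-J = 13 → N
  i=25: F-T = 12 → M
  i=26: M-B = 11 → L
  i=27: Y-D = 21 → V
  i=28: P-X = 18 → S
  i=29: G-M = 20 → U
  i=30: R-V = 22 → W
  i=31: F-G = 25 → Z
  i=32: X-K = 13 → N
  i=33: P-D = 12 → M
  i=34: G-V = 11 → L
  i=35: L-Q = 21 → V
  i=36: Y-G = 18 → S
  i=37: V-B = 20 → U
  i=38: Q-U = 22 → W
  i=39: Z-A = 25 → Z
  i=40: F-S = 13 → N
  shifts repeat with period 8: NMLVSUWZ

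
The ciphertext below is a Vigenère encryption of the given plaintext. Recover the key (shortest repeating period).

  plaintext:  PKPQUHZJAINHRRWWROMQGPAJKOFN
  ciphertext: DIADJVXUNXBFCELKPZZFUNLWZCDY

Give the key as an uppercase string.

OYLNP

  i= 0: D-P = 14 → O
  i= 1: I-K = 24 → Y
  i= 2: A-P = 11 → L
  i= 3: D-Q = 13 → N
  i= 4: J-U = 15 → P
  i= 5: V-H = 14 → O
  i= 6: X-Z = 24 → Y
  i= 7: U-J = 11 → L
  i= 8: N-A = 13 → N
  i= 9: X-I = 15 → P
  i=10: B-N = 14 → O
  i=11: F-H = 24 → Y
  i=12: C-R = 11 → L
  i=13: E-R = 13 → N
  i=14: L-W = 15 → P
  i=15: K-W = 14 → O
  i=16: P-R = 24 → Y
  i=17: Z-O = 11 → L
  i=18: Z-M = 13 → N
  i=19: F-Q = 15 → P
  i=20: U-G = 14 → O
  i=21: N-P = 24 → Y
  i=22: L-A = 11 → L
  i=23: W-J = 13 → N
  i=24: Z-K = 15 → P
  i=25: C-O = 14 → O
  i=26: D-F = 24 → Y
  i=27: Y-N = 11 → L
  shifts repeat with period 5: OYLNP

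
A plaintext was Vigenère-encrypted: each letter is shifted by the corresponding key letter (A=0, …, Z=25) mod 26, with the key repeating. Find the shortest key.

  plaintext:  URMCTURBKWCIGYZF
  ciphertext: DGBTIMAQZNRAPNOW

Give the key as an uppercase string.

JPPRPS

  i= 0: D-U =  9 → J
  i= 1: G-R = 15 → P
  i= 2: B-M = 15 → P
  i= 3: T-C = 17 → R
  i= 4: I-T = 15 → P
  i= 5: M-U = 18 → S
  i= 6: A-R =  9 → J
  i= 7: Q-B = 15 → P
  i= 8: Z-K = 15 → P
  i= 9: N-W = 17 → R
  i=10: R-C = 15 → P
  i=11: A-I = 18 → S
  i=12: P-G =  9 → J
  i=13: N-Y = 15 → P
  i=14: O-Z = 15 → P
  i=15: W-F = 17 → R
  shifts repeat with period 6: JPPRPS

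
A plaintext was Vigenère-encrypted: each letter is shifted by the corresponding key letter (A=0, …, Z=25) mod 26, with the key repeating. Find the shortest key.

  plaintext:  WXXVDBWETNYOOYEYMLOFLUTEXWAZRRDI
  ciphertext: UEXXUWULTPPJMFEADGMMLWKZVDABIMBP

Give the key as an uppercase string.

YHACRV

  i= 0: U-W = 24 → Y
  i= 1: E-X =  7 → H
  i= 2: X-X =  0 → A
  i= 3: X-V =  2 → C
  i= 4: U-D = 17 → R
  i= 5: W-B = 21 → V
  i= 6: U-W = 24 → Y
  i= 7: L-E =  7 → H
  i= 8: T-T =  0 → A
  i= 9: P-N =  2 → C
  i=10: P-Y = 17 → R
  i=11: J-O = 21 → V
  i=12: M-O = 24 → Y
  i=13: F-Y =  7 → H
  i=14: E-E =  0 → A
  i=15: A-Y =  2 → C
  i=16: D-M = 17 → R
  i=17: G-L = 21 → V
  i=18: M-O = 24 → Y
  i=19: M-F =  7 → H
  i=20: L-L =  0 → A
  i=21: W-U =  2 → C
  i=22: K-T = 17 → R
  i=23: Z-E = 21 → V
  i=24: V-X = 24 → Y
  i=25: D-W =  7 → H
  i=26: A-A =  0 → A
  i=27: B-Z =  2 → C
  i=28: I-R = 17 → R
  i=29: M-R = 21 → V
  i=30: B-D = 24 → Y
  i=31: P-I =  7 → H
  shifts repeat with period 6: YHACRV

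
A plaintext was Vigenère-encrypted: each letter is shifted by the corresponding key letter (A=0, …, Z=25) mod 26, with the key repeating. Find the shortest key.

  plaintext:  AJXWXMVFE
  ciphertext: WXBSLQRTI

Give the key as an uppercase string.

  i= 0: W-A = 22 → W
  i= 1: X-J = 14 → O
  i= 2: B-X =  4 → E
  i= 3: S-W = 22 → W
  i= 4: L-X = 14 → O
  i= 5: Q-M =  4 → E
  i= 6: R-V = 22 → W
  i= 7: T-F = 14 → O
  i= 8: I-E =  4 → E
  shifts repeat with period 3: WOE

WOE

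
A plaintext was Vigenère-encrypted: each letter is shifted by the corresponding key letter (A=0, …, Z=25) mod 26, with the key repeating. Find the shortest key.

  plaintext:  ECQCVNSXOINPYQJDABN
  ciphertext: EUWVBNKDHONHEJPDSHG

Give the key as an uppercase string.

ASGTG

  i= 0: E-E =  0 → A
  i= 1: U-C = 18 → S
  i= 2: W-Q =  6 → G
  i= 3: V-C = 19 → T
  i= 4: B-V =  6 → G
  i= 5: N-N =  0 → A
  i= 6: K-S = 18 → S
  i= 7: D-X =  6 → G
  i= 8: H-O = 19 → T
  i= 9: O-I =  6 → G
  i=10: N-N =  0 → A
  i=11: H-P = 18 → S
  i=12: E-Y =  6 → G
  i=13: J-Q = 19 → T
  i=14: P-J =  6 → G
  i=15: D-D =  0 → A
  i=16: S-A = 18 → S
  i=17: H-B =  6 → G
  i=18: G-N = 19 → T
  shifts repeat with period 5: ASGTG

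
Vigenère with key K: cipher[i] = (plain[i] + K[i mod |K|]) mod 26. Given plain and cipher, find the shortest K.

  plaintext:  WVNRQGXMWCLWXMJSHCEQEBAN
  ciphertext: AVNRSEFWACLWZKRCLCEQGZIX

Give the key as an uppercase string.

EAAACYIK

  i= 0: A-W =  4 → E
  i= 1: V-V =  0 → A
  i= 2: N-N =  0 → A
  i= 3: R-R =  0 → A
  i= 4: S-Q =  2 → C
  i= 5: E-G = 24 → Y
  i= 6: F-X =  8 → I
  i= 7: W-M = 10 → K
  i= 8: A-W =  4 → E
  i= 9: C-C =  0 → A
  i=10: L-L =  0 → A
  i=11: W-W =  0 → A
  i=12: Z-X =  2 → C
  i=13: K-M = 24 → Y
  i=14: R-J =  8 → I
  i=15: C-S = 10 → K
  i=16: L-H =  4 → E
  i=17: C-C =  0 → A
  i=18: E-E =  0 → A
  i=19: Q-Q =  0 → A
  i=20: G-E =  2 → C
  i=21: Z-B = 24 → Y
  i=22: I-A =  8 → I
  i=23: X-N = 10 → K
  shifts repeat with period 8: EAAACYIK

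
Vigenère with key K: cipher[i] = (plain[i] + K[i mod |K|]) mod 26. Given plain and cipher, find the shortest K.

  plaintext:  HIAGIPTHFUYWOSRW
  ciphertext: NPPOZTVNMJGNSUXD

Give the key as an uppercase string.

GHPIREC

  i= 0: N-H =  6 → G
  i= 1: P-I =  7 → H
  i= 2: P-A = 15 → P
  i= 3: O-G =  8 → I
  i= 4: Z-I = 17 → R
  i= 5: T-P =  4 → E
  i= 6: V-T =  2 → C
  i= 7: N-H =  6 → G
  i= 8: M-F =  7 → H
  i= 9: J-U = 15 → P
  i=10: G-Y =  8 → I
  i=11: N-W = 17 → R
  i=12: S-O =  4 → E
  i=13: U-S =  2 → C
  i=14: X-R =  6 → G
  i=15: D-W =  7 → H
  shifts repeat with period 7: GHPIREC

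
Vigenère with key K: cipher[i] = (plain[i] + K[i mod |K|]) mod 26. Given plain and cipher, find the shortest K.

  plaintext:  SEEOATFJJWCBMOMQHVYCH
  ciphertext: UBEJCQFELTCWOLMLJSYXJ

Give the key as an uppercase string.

CXAV

  i= 0: U-S =  2 → C
  i= 1: B-E = 23 → X
  i= 2: E-E =  0 → A
  i= 3: J-O = 21 → V
  i= 4: C-A =  2 → C
  i= 5: Q-T = 23 → X
  i= 6: F-F =  0 → A
  i= 7: E-J = 21 → V
  i= 8: L-J =  2 → C
  i= 9: T-W = 23 → X
  i=10: C-C =  0 → A
  i=11: W-B = 21 → V
  i=12: O-M =  2 → C
  i=13: L-O = 23 → X
  i=14: M-M =  0 → A
  i=15: L-Q = 21 → V
  i=16: J-H =  2 → C
  i=17: S-V = 23 → X
  i=18: Y-Y =  0 → A
  i=19: X-C = 21 → V
  i=20: J-H =  2 → C
  shifts repeat with period 4: CXAV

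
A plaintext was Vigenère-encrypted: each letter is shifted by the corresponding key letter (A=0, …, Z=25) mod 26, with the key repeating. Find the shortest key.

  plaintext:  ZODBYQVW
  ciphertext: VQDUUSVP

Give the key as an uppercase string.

  i= 0: V-Z = 22 → W
  i= 1: Q-O =  2 → C
  i= 2: D-D =  0 → A
  i= 3: U-B = 19 → T
  i= 4: U-Y = 22 → W
  i= 5: S-Q =  2 → C
  i= 6: V-V =  0 → A
  i= 7: P-W = 19 → T
  shifts repeat with period 4: WCAT

WCAT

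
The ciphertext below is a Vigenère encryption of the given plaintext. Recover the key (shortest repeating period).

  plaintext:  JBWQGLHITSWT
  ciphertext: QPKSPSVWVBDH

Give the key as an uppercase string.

  i= 0: Q-J =  7 → H
  i= 1: P-B = 14 → O
  i= 2: K-W = 14 → O
  i= 3: S-Q =  2 → C
  i= 4: P-G =  9 → J
  i= 5: S-L =  7 → H
  i= 6: V-H = 14 → O
  i= 7: W-I = 14 → O
  i= 8: V-T =  2 → C
  i= 9: B-S =  9 → J
  i=10: D-W =  7 → H
  i=11: H-T = 14 → O
  shifts repeat with period 5: HOOCJ

HOOCJ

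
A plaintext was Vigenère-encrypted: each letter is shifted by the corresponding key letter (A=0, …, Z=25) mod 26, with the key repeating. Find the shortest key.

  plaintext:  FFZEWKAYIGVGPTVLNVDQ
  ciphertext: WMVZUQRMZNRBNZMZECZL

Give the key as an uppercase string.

  i= 0: W-F = 17 → R
  i= 1: M-F =  7 → H
  i= 2: V-Z = 22 → W
  i= 3: Z-E = 21 → V
  i= 4: U-W = 24 → Y
  i= 5: Q-K =  6 → G
  i= 6: R-A = 17 → R
  i= 7: M-Y = 14 → O
  i= 8: Z-I = 17 → R
  i= 9: N-G =  7 → H
  i=10: R-V = 22 → W
  i=11: B-G = 21 → V
  i=12: N-P = 24 → Y
  i=13: Z-T =  6 → G
  i=14: M-V = 17 → R
  i=15: Z-L = 14 → O
  i=16: E-N = 17 → R
  i=17: C-V =  7 → H
  i=18: Z-D = 22 → W
  i=19: L-Q = 21 → V
  shifts repeat with period 8: RHWVYGRO

RHWVYGRO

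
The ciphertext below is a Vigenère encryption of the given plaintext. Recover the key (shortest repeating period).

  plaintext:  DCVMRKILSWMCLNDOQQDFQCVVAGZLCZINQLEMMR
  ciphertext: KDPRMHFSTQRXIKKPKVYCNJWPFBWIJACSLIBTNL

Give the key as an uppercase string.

HBUFVXX

  i= 0: K-D =  7 → H
  i= 1: D-C =  1 → B
  i= 2: P-V = 20 → U
  i= 3: R-M =  5 → F
  i= 4: M-R = 21 → V
  i= 5: H-K = 23 → X
  i= 6: F-I = 23 → X
  i= 7: S-L =  7 → H
  i= 8: T-S =  1 → B
  i= 9: Q-W = 20 → U
  i=10: R-M =  5 → F
  i=11: X-C = 21 → V
  i=12: I-L = 23 → X
  i=13: K-N = 23 → X
  i=14: K-D =  7 → H
  i=15: P-O =  1 → B
  i=16: K-Q = 20 → U
  i=17: V-Q =  5 → F
  i=18: Y-D = 21 → V
  i=19: C-F = 23 → X
  i=20: N-Q = 23 → X
  i=21: J-C =  7 → H
  i=22: W-V =  1 → B
  i=23: P-V = 20 → U
  i=24: F-A =  5 → F
  i=25: B-G = 21 → V
  i=26: W-Z = 23 → X
  i=27: I-L = 23 → X
  i=28: J-C =  7 → H
  i=29: A-Z =  1 → B
  i=30: C-I = 20 → U
  i=31: S-N =  5 → F
  i=32: L-Q = 21 → V
  i=33: I-L = 23 → X
  i=34: B-E = 23 → X
  i=35: T-M =  7 → H
  i=36: N-M =  1 → B
  i=37: L-R = 20 → U
  shifts repeat with period 7: HBUFVXX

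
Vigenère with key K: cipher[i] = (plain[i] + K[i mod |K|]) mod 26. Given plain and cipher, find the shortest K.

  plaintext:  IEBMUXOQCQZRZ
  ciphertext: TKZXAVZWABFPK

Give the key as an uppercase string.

  i= 0: T-I = 11 → L
  i= 1: K-E =  6 → G
  i= 2: Z-B = 24 → Y
  i= 3: X-M = 11 → L
  i= 4: A-U =  6 → G
  i= 5: V-X = 24 → Y
  i= 6: Z-O = 11 → L
  i= 7: W-Q =  6 → G
  i= 8: A-C = 24 → Y
  i= 9: B-Q = 11 → L
  i=10: F-Z =  6 → G
  i=11: P-R = 24 → Y
  i=12: K-Z = 11 → L
  shifts repeat with period 3: LGY

LGY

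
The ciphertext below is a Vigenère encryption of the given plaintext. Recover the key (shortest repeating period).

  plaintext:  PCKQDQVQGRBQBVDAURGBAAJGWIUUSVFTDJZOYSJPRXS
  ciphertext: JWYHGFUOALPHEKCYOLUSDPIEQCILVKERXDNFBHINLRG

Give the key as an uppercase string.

  i= 0: J-P = 20 → U
  i= 1: W-C = 20 → U
  i= 2: Y-K = 14 → O
  i= 3: H-Q = 17 → R
  i= 4: G-D =  3 → D
  i= 5: F-Q = 15 → P
  i= 6: U-V = 25 → Z
  i= 7: O-Q = 24 → Y
  i= 8: A-G = 20 → U
  i= 9: L-R = 20 → U
  i=10: P-B = 14 → O
  i=11: H-Q = 17 → R
  i=12: E-B =  3 → D
  i=13: K-V = 15 → P
  i=14: C-D = 25 → Z
  i=15: Y-A = 24 → Y
  i=16: O-U = 20 → U
  i=17: L-R = 20 → U
  i=18: U-G = 14 → O
  i=19: S-B = 17 → R
  i=20: D-A =  3 → D
  i=21: P-A = 15 → P
  i=22: I-J = 25 → Z
  i=23: E-G = 24 → Y
  i=24: Q-W = 20 → U
  i=25: C-I = 20 → U
  i=26: I-U = 14 → O
  i=27: L-U = 17 → R
  i=28: V-S =  3 → D
  i=29: K-V = 15 → P
  i=30: E-F = 25 → Z
  i=31: R-T = 24 → Y
  i=32: X-D = 20 → U
  i=33: D-J = 20 → U
  i=34: N-Z = 14 → O
  i=35: F-O = 17 → R
  i=36: B-Y =  3 → D
  i=37: H-S = 15 → P
  i=38: I-J = 25 → Z
  i=39: N-P = 24 → Y
  i=40: L-R = 20 → U
  i=41: R-X = 20 → U
  i=42: G-S = 14 → O
  shifts repeat with period 8: UUORDPZY

UUORDPZY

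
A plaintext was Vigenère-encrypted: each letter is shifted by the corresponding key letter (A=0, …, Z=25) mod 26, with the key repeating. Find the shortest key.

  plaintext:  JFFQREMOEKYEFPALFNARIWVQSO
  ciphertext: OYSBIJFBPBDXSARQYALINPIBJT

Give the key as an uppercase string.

FTNLR

  i= 0: O-J =  5 → F
  i= 1: Y-F = 19 → T
  i= 2: S-F = 13 → N
  i= 3: B-Q = 11 → L
  i= 4: I-R = 17 → R
  i= 5: J-E =  5 → F
  i= 6: F-M = 19 → T
  i= 7: B-O = 13 → N
  i= 8: P-E = 11 → L
  i= 9: B-K = 17 → R
  i=10: D-Y =  5 → F
  i=11: X-E = 19 → T
  i=12: S-F = 13 → N
  i=13: A-P = 11 → L
  i=14: R-A = 17 → R
  i=15: Q-L =  5 → F
  i=16: Y-F = 19 → T
  i=17: A-N = 13 → N
  i=18: L-A = 11 → L
  i=19: I-R = 17 → R
  i=20: N-I =  5 → F
  i=21: P-W = 19 → T
  i=22: I-V = 13 → N
  i=23: B-Q = 11 → L
  i=24: J-S = 17 → R
  i=25: T-O =  5 → F
  shifts repeat with period 5: FTNLR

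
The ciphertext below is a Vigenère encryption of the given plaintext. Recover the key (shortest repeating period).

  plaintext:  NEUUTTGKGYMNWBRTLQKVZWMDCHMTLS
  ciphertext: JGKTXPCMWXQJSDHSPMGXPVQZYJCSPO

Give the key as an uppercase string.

  i= 0: J-N = 22 → W
  i= 1: G-E =  2 → C
  i= 2: K-U = 16 → Q
  i= 3: T-U = 25 → Z
  i= 4: X-T =  4 → E
  i= 5: P-T = 22 → W
  i= 6: C-G = 22 → W
  i= 7: M-K =  2 → C
  i= 8: W-G = 16 → Q
  i= 9: X-Y = 25 → Z
  i=10: Q-M =  4 → E
  i=11: J-N = 22 → W
  i=12: S-W = 22 → W
  i=13: D-B =  2 → C
  i=14: H-R = 16 → Q
  i=15: S-T = 25 → Z
  i=16: P-L =  4 → E
  i=17: M-Q = 22 → W
  i=18: G-K = 22 → W
  i=19: X-V =  2 → C
  i=20: P-Z = 16 → Q
  i=21: V-W = 25 → Z
  i=22: Q-M =  4 → E
  i=23: Z-D = 22 → W
  i=24: Y-C = 22 → W
  i=25: J-H =  2 → C
  i=26: C-M = 16 → Q
  i=27: S-T = 25 → Z
  i=28: P-L =  4 → E
  i=29: O-S = 22 → W
  shifts repeat with period 6: WCQZEW

WCQZEW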